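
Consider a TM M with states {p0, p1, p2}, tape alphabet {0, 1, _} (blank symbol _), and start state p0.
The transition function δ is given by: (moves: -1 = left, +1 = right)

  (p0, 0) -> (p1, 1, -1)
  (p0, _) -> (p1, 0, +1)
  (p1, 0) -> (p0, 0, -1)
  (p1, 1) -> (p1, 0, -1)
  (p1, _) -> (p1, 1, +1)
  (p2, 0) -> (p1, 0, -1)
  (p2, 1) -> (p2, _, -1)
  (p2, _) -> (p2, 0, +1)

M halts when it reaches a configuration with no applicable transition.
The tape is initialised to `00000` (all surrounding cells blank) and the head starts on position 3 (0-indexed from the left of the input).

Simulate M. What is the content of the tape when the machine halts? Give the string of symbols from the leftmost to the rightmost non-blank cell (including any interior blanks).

state=p0 head=3 tape=___000[0]0   (p0,0)→(p1,1,-1)
state=p1 head=2 tape=___00[0]10   (p1,0)→(p0,0,-1)
state=p0 head=1 tape=___0[0]010   (p0,0)→(p1,1,-1)
state=p1 head=0 tape=___[0]1010   (p1,0)→(p0,0,-1)
state=p0 head=-1 tape=__[_]01010   (p0,_)→(p1,0,+1)
state=p1 head=0 tape=__0[0]1010   (p1,0)→(p0,0,-1)
state=p0 head=-1 tape=__[0]01010   (p0,0)→(p1,1,-1)
state=p1 head=-2 tape=_[_]101010   (p1,_)→(p1,1,+1)
state=p1 head=-1 tape=_1[1]01010   (p1,1)→(p1,0,-1)
state=p1 head=-2 tape=_[1]001010   (p1,1)→(p1,0,-1)
state=p1 head=-3 tape=[_]0001010   (p1,_)→(p1,1,+1)
state=p1 head=-2 tape=1[0]001010   (p1,0)→(p0,0,-1)
state=p0 head=-3 tape=[1]0001010
The non-blank tape span at halt is 10001010.

10001010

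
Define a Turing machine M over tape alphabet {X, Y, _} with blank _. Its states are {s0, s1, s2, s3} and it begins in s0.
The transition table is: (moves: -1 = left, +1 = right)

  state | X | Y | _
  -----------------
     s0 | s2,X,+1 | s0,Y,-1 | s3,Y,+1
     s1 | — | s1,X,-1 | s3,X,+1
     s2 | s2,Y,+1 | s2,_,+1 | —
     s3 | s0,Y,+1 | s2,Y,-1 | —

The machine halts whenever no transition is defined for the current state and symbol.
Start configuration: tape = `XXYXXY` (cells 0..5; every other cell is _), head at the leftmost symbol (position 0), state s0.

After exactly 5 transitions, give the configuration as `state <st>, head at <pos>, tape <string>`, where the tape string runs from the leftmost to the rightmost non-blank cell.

state s2, head at 5, tape XY_YYY

s0 | [X]XYXXY   read X → write X, move +1, go to s2
s2 | X[X]YXXY   read X → write Y, move +1, go to s2
s2 | XY[Y]XXY   read Y → write _, move +1, go to s2
s2 | XY_[X]XY   read X → write Y, move +1, go to s2
s2 | XY_Y[X]Y   read X → write Y, move +1, go to s2
s2 | XY_YY[Y]
After 5 steps: state s2, head at 5, tape XY_YYY.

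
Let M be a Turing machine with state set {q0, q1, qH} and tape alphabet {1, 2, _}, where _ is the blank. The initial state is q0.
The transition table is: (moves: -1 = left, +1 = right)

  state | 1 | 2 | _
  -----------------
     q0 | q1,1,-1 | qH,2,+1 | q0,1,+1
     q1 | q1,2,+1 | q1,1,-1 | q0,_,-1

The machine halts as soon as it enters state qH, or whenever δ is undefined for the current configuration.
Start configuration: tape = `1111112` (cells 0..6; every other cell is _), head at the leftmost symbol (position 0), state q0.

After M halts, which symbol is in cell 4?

2

state=q0 head=0 tape=__[1]111112_   (q0,1)→(q1,1,-1)
state=q1 head=-1 tape=_[_]1111112_   (q1,_)→(q0,_,-1)
state=q0 head=-2 tape=[_]_1111112_   (q0,_)→(q0,1,+1)
state=q0 head=-1 tape=1[_]1111112_   (q0,_)→(q0,1,+1)
state=q0 head=0 tape=11[1]111112_   (q0,1)→(q1,1,-1)
state=q1 head=-1 tape=1[1]1111112_   (q1,1)→(q1,2,+1)
state=q1 head=0 tape=12[1]111112_   (q1,1)→(q1,2,+1)
state=q1 head=1 tape=122[1]11112_   (q1,1)→(q1,2,+1)
state=q1 head=2 tape=1222[1]1112_   (q1,1)→(q1,2,+1)
state=q1 head=3 tape=12222[1]112_   (q1,1)→(q1,2,+1)
state=q1 head=4 tape=122222[1]12_   (q1,1)→(q1,2,+1)
state=q1 head=5 tape=1222222[1]2_   (q1,1)→(q1,2,+1)
state=q1 head=6 tape=12222222[2]_   (q1,2)→(q1,1,-1)
state=q1 head=5 tape=1222222[2]1_   (q1,2)→(q1,1,-1)
state=q1 head=4 tape=122222[2]11_   (q1,2)→(q1,1,-1)
state=q1 head=3 tape=12222[2]111_   (q1,2)→(q1,1,-1)
state=q1 head=2 tape=1222[2]1111_   (q1,2)→(q1,1,-1)
state=q1 head=1 tape=122[2]11111_   (q1,2)→(q1,1,-1)
state=q1 head=0 tape=12[2]111111_   (q1,2)→(q1,1,-1)
state=q1 head=-1 tape=1[2]1111111_   (q1,2)→(q1,1,-1)
state=q1 head=-2 tape=[1]11111111_   (q1,1)→(q1,2,+1)
state=q1 head=-1 tape=2[1]1111111_   (q1,1)→(q1,2,+1)
state=q1 head=0 tape=22[1]111111_   (q1,1)→(q1,2,+1)
state=q1 head=1 tape=222[1]11111_   (q1,1)→(q1,2,+1)
state=q1 head=2 tape=2222[1]1111_   (q1,1)→(q1,2,+1)
state=q1 head=3 tape=22222[1]111_   (q1,1)→(q1,2,+1)
state=q1 head=4 tape=222222[1]11_   (q1,1)→(q1,2,+1)
state=q1 head=5 tape=2222222[1]1_   (q1,1)→(q1,2,+1)
state=q1 head=6 tape=22222222[1]_   (q1,1)→(q1,2,+1)
state=q1 head=7 tape=222222222[_]   (q1,_)→(q0,_,-1)
state=q0 head=6 tape=22222222[2]_   (q0,2)→(qH,2,+1)
state=qH head=7 tape=222222222[_]
Cell 4 holds 2 when M halts.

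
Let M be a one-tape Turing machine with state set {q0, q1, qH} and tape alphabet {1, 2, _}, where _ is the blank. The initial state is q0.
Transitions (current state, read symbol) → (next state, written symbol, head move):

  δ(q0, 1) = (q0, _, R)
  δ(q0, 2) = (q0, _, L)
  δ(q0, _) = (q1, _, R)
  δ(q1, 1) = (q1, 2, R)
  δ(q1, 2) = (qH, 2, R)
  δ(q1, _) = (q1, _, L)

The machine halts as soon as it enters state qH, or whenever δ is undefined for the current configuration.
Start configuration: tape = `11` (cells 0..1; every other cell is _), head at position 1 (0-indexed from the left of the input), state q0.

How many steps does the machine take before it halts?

q0 | 1[1]__   read 1 → write _, move R, go to q0
q0 | 1_[_]_   read _ → write _, move R, go to q1
q1 | 1__[_]   read _ → write _, move L, go to q1
q1 | 1_[_]_   read _ → write _, move L, go to q1
q1 | 1[_]__   read _ → write _, move L, go to q1
q1 | [1]___   read 1 → write 2, move R, go to q1
q1 | 2[_]__   read _ → write _, move L, go to q1
q1 | [2]___   read 2 → write 2, move R, go to qH
qH | 2[_]__
M halts after 8 transitions.

8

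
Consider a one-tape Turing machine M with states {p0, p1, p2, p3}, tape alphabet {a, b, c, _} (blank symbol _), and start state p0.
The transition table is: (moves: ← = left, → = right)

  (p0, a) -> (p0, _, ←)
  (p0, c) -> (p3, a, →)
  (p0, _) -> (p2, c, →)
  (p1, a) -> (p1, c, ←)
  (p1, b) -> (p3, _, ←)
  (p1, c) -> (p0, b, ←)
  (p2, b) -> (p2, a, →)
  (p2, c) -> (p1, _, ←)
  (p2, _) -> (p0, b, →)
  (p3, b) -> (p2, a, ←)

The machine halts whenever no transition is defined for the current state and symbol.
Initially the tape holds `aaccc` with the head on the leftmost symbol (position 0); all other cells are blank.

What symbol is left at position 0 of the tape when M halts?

state=p0 head=0 tape=_[a]accc   (p0,a)→(p0,_,←)
state=p0 head=-1 tape=[_]_accc   (p0,_)→(p2,c,→)
state=p2 head=0 tape=c[_]accc   (p2,_)→(p0,b,→)
state=p0 head=1 tape=cb[a]ccc   (p0,a)→(p0,_,←)
state=p0 head=0 tape=c[b]_ccc
Cell 0 holds b when M halts.

b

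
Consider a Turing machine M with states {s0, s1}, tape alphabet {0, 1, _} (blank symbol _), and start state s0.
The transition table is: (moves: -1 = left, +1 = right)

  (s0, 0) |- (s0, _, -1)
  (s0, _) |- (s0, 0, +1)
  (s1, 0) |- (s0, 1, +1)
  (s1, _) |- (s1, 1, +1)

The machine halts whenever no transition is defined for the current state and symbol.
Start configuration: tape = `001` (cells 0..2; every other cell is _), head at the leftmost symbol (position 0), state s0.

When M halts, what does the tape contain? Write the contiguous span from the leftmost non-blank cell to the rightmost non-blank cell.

00001

s0 | __[0]01   read 0 → write _, move -1, go to s0
s0 | _[_]_01   read _ → write 0, move +1, go to s0
s0 | _0[_]01   read _ → write 0, move +1, go to s0
s0 | _00[0]1   read 0 → write _, move -1, go to s0
s0 | _0[0]_1   read 0 → write _, move -1, go to s0
s0 | _[0]__1   read 0 → write _, move -1, go to s0
s0 | [_]___1   read _ → write 0, move +1, go to s0
s0 | 0[_]__1   read _ → write 0, move +1, go to s0
s0 | 00[_]_1   read _ → write 0, move +1, go to s0
s0 | 000[_]1   read _ → write 0, move +1, go to s0
s0 | 0000[1]
The non-blank tape span at halt is 00001.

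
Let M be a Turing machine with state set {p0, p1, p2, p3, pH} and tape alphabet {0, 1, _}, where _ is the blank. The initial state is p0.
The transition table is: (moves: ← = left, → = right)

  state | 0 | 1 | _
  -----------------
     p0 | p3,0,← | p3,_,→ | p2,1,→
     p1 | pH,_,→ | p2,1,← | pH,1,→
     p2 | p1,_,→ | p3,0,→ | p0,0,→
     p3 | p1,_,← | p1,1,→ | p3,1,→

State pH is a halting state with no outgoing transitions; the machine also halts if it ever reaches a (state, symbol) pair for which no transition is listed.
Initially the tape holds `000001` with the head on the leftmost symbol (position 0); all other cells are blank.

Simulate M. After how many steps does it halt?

29

p0 | __[0]00001__   read 0 → write 0, move ←, go to p3
p3 | _[_]000001__   read _ → write 1, move →, go to p3
p3 | _1[0]00001__   read 0 → write _, move ←, go to p1
p1 | _[1]_00001__   read 1 → write 1, move ←, go to p2
p2 | [_]1_00001__   read _ → write 0, move →, go to p0
p0 | 0[1]_00001__   read 1 → write _, move →, go to p3
p3 | 0_[_]00001__   read _ → write 1, move →, go to p3
p3 | 0_1[0]0001__   read 0 → write _, move ←, go to p1
p1 | 0_[1]_0001__   read 1 → write 1, move ←, go to p2
p2 | 0[_]1_0001__   read _ → write 0, move →, go to p0
p0 | 00[1]_0001__   read 1 → write _, move →, go to p3
p3 | 00_[_]0001__   read _ → write 1, move →, go to p3
p3 | 00_1[0]001__   read 0 → write _, move ←, go to p1
p1 | 00_[1]_001__   read 1 → write 1, move ←, go to p2
p2 | 00[_]1_001__   read _ → write 0, move →, go to p0
p0 | 000[1]_001__   read 1 → write _, move →, go to p3
p3 | 000_[_]001__   read _ → write 1, move →, go to p3
p3 | 000_1[0]01__   read 0 → write _, move ←, go to p1
p1 | 000_[1]_01__   read 1 → write 1, move ←, go to p2
p2 | 000[_]1_01__   read _ → write 0, move →, go to p0
p0 | 0000[1]_01__   read 1 → write _, move →, go to p3
p3 | 0000_[_]01__   read _ → write 1, move →, go to p3
p3 | 0000_1[0]1__   read 0 → write _, move ←, go to p1
p1 | 0000_[1]_1__   read 1 → write 1, move ←, go to p2
p2 | 0000[_]1_1__   read _ → write 0, move →, go to p0
p0 | 00000[1]_1__   read 1 → write _, move →, go to p3
p3 | 00000_[_]1__   read _ → write 1, move →, go to p3
p3 | 00000_1[1]__   read 1 → write 1, move →, go to p1
p1 | 00000_11[_]_   read _ → write 1, move →, go to pH
pH | 00000_111[_]
M halts after 29 transitions.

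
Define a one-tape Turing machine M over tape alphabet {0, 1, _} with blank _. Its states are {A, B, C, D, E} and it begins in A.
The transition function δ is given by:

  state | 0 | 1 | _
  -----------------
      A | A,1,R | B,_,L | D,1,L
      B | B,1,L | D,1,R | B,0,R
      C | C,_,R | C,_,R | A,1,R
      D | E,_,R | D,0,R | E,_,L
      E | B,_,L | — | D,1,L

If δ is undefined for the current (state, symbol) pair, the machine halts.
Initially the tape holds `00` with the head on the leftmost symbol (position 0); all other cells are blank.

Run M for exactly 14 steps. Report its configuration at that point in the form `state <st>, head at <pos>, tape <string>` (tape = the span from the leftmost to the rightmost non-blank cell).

state E, head at 0, tape 1

state=A head=0 tape=[0]0__   (A,0)→(A,1,R)
state=A head=1 tape=1[0]__   (A,0)→(A,1,R)
state=A head=2 tape=11[_]_   (A,_)→(D,1,L)
state=D head=1 tape=1[1]1_   (D,1)→(D,0,R)
state=D head=2 tape=10[1]_   (D,1)→(D,0,R)
state=D head=3 tape=100[_]   (D,_)→(E,_,L)
state=E head=2 tape=10[0]_   (E,0)→(B,_,L)
state=B head=1 tape=1[0]__   (B,0)→(B,1,L)
state=B head=0 tape=[1]1__   (B,1)→(D,1,R)
state=D head=1 tape=1[1]__   (D,1)→(D,0,R)
state=D head=2 tape=10[_]_   (D,_)→(E,_,L)
state=E head=1 tape=1[0]__   (E,0)→(B,_,L)
state=B head=0 tape=[1]___   (B,1)→(D,1,R)
state=D head=1 tape=1[_]__   (D,_)→(E,_,L)
state=E head=0 tape=[1]___
After 14 steps: state E, head at 0, tape 1.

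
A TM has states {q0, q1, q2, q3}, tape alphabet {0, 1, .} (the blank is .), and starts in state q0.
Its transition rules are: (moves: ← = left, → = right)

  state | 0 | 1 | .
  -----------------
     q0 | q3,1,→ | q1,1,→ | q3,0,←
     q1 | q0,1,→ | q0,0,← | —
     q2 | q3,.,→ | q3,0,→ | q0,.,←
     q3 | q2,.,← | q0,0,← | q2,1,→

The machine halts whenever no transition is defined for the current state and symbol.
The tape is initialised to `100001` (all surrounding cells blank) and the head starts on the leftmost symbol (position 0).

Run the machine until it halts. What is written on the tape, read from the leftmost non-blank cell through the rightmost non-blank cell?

1101

state=q0 head=0 tape=[1]00001   (q0,1)→(q1,1,→)
state=q1 head=1 tape=1[0]0001   (q1,0)→(q0,1,→)
state=q0 head=2 tape=11[0]001   (q0,0)→(q3,1,→)
state=q3 head=3 tape=111[0]01   (q3,0)→(q2,.,←)
state=q2 head=2 tape=11[1].01   (q2,1)→(q3,0,→)
state=q3 head=3 tape=110[.]01   (q3,.)→(q2,1,→)
state=q2 head=4 tape=1101[0]1   (q2,0)→(q3,.,→)
state=q3 head=5 tape=1101.[1]   (q3,1)→(q0,0,←)
state=q0 head=4 tape=1101[.]0   (q0,.)→(q3,0,←)
state=q3 head=3 tape=110[1]00   (q3,1)→(q0,0,←)
state=q0 head=2 tape=11[0]000   (q0,0)→(q3,1,→)
state=q3 head=3 tape=111[0]00   (q3,0)→(q2,.,←)
state=q2 head=2 tape=11[1].00   (q2,1)→(q3,0,→)
state=q3 head=3 tape=110[.]00   (q3,.)→(q2,1,→)
state=q2 head=4 tape=1101[0]0   (q2,0)→(q3,.,→)
state=q3 head=5 tape=1101.[0]   (q3,0)→(q2,.,←)
state=q2 head=4 tape=1101[.].   (q2,.)→(q0,.,←)
state=q0 head=3 tape=110[1]..   (q0,1)→(q1,1,→)
state=q1 head=4 tape=1101[.].
The non-blank tape span at halt is 1101.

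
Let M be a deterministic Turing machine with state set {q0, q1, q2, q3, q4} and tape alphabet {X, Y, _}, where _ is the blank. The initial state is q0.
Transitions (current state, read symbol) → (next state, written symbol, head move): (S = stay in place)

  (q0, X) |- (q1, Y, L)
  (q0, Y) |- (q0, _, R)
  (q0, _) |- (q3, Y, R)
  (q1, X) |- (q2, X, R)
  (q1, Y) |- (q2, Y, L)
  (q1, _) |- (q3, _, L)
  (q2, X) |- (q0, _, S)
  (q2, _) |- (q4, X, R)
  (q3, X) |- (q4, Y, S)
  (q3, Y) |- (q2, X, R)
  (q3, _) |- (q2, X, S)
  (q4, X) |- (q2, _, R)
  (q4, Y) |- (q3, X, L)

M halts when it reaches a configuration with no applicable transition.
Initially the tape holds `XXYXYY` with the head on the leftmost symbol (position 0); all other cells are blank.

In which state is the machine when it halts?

state=q0 head=0 tape=__[X]XYXYY   (q0,X)→(q1,Y,L)
state=q1 head=-1 tape=_[_]YXYXYY   (q1,_)→(q3,_,L)
state=q3 head=-2 tape=[_]_YXYXYY   (q3,_)→(q2,X,S)
state=q2 head=-2 tape=[X]_YXYXYY   (q2,X)→(q0,_,S)
state=q0 head=-2 tape=[_]_YXYXYY   (q0,_)→(q3,Y,R)
state=q3 head=-1 tape=Y[_]YXYXYY   (q3,_)→(q2,X,S)
state=q2 head=-1 tape=Y[X]YXYXYY   (q2,X)→(q0,_,S)
state=q0 head=-1 tape=Y[_]YXYXYY   (q0,_)→(q3,Y,R)
state=q3 head=0 tape=YY[Y]XYXYY   (q3,Y)→(q2,X,R)
state=q2 head=1 tape=YYX[X]YXYY   (q2,X)→(q0,_,S)
state=q0 head=1 tape=YYX[_]YXYY   (q0,_)→(q3,Y,R)
state=q3 head=2 tape=YYXY[Y]XYY   (q3,Y)→(q2,X,R)
state=q2 head=3 tape=YYXYX[X]YY   (q2,X)→(q0,_,S)
state=q0 head=3 tape=YYXYX[_]YY   (q0,_)→(q3,Y,R)
state=q3 head=4 tape=YYXYXY[Y]Y   (q3,Y)→(q2,X,R)
state=q2 head=5 tape=YYXYXYX[Y]
No transition is defined for (q2, Y); M halts in state q2.

q2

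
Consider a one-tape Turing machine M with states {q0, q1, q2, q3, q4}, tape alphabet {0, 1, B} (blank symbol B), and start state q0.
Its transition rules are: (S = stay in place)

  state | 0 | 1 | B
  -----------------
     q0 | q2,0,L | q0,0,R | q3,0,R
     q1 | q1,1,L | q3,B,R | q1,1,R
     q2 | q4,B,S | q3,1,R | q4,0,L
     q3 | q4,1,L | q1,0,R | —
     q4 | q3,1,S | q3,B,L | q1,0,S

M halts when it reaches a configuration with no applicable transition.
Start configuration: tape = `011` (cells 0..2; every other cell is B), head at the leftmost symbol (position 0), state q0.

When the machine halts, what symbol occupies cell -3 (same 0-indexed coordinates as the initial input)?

q0 | BBB[0]11B   read 0 → write 0, move L, go to q2
q2 | BB[B]011B   read B → write 0, move L, go to q4
q4 | B[B]0011B   read B → write 0, move S, go to q1
q1 | B[0]0011B   read 0 → write 1, move L, go to q1
q1 | [B]10011B   read B → write 1, move R, go to q1
q1 | 1[1]0011B   read 1 → write B, move R, go to q3
q3 | 1B[0]011B   read 0 → write 1, move L, go to q4
q4 | 1[B]1011B   read B → write 0, move S, go to q1
q1 | 1[0]1011B   read 0 → write 1, move L, go to q1
q1 | [1]11011B   read 1 → write B, move R, go to q3
q3 | B[1]1011B   read 1 → write 0, move R, go to q1
q1 | B0[1]011B   read 1 → write B, move R, go to q3
q3 | B0B[0]11B   read 0 → write 1, move L, go to q4
q4 | B0[B]111B   read B → write 0, move S, go to q1
q1 | B0[0]111B   read 0 → write 1, move L, go to q1
q1 | B[0]1111B   read 0 → write 1, move L, go to q1
q1 | [B]11111B   read B → write 1, move R, go to q1
q1 | 1[1]1111B   read 1 → write B, move R, go to q3
q3 | 1B[1]111B   read 1 → write 0, move R, go to q1
q1 | 1B0[1]11B   read 1 → write B, move R, go to q3
q3 | 1B0B[1]1B   read 1 → write 0, move R, go to q1
q1 | 1B0B0[1]B   read 1 → write B, move R, go to q3
q3 | 1B0B0B[B]
Cell -3 holds 1 when M halts.

1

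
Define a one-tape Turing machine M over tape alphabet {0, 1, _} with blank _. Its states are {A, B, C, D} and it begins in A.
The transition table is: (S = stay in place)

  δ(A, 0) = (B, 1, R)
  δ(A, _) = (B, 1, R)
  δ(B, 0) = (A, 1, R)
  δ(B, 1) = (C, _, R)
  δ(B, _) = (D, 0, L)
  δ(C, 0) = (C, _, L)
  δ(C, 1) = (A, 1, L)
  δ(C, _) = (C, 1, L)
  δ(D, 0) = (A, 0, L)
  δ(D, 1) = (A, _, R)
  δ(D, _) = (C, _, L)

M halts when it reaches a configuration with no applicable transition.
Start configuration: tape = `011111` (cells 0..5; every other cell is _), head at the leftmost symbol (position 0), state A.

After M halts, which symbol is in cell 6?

1

A | [0]11111_   read 0 → write 1, move R, go to B
B | 1[1]1111_   read 1 → write _, move R, go to C
C | 1_[1]111_   read 1 → write 1, move L, go to A
A | 1[_]1111_   read _ → write 1, move R, go to B
B | 11[1]111_   read 1 → write _, move R, go to C
C | 11_[1]11_   read 1 → write 1, move L, go to A
A | 11[_]111_   read _ → write 1, move R, go to B
B | 111[1]11_   read 1 → write _, move R, go to C
C | 111_[1]1_   read 1 → write 1, move L, go to A
A | 111[_]11_   read _ → write 1, move R, go to B
B | 1111[1]1_   read 1 → write _, move R, go to C
C | 1111_[1]_   read 1 → write 1, move L, go to A
A | 1111[_]1_   read _ → write 1, move R, go to B
B | 11111[1]_   read 1 → write _, move R, go to C
C | 11111_[_]   read _ → write 1, move L, go to C
C | 11111[_]1   read _ → write 1, move L, go to C
C | 1111[1]11   read 1 → write 1, move L, go to A
A | 111[1]111
Cell 6 holds 1 when M halts.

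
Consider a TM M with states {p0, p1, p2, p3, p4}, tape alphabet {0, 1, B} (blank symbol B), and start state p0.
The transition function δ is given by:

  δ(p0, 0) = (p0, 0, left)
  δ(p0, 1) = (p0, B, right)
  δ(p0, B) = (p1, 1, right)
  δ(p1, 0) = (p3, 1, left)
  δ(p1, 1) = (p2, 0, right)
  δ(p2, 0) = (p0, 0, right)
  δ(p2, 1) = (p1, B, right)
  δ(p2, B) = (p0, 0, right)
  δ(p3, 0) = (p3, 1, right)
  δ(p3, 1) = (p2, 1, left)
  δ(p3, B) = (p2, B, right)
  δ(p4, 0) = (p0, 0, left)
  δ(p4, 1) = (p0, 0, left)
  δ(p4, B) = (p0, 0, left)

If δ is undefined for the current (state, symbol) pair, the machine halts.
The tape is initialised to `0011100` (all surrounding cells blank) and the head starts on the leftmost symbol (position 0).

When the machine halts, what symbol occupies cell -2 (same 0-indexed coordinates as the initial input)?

p0 | BB[0]011100BB   read 0 → write 0, move left, go to p0
p0 | B[B]0011100BB   read B → write 1, move right, go to p1
p1 | B1[0]011100BB   read 0 → write 1, move left, go to p3
p3 | B[1]1011100BB   read 1 → write 1, move left, go to p2
p2 | [B]11011100BB   read B → write 0, move right, go to p0
p0 | 0[1]1011100BB   read 1 → write B, move right, go to p0
p0 | 0B[1]011100BB   read 1 → write B, move right, go to p0
p0 | 0BB[0]11100BB   read 0 → write 0, move left, go to p0
p0 | 0B[B]011100BB   read B → write 1, move right, go to p1
p1 | 0B1[0]11100BB   read 0 → write 1, move left, go to p3
p3 | 0B[1]111100BB   read 1 → write 1, move left, go to p2
p2 | 0[B]1111100BB   read B → write 0, move right, go to p0
p0 | 00[1]111100BB   read 1 → write B, move right, go to p0
p0 | 00B[1]11100BB   read 1 → write B, move right, go to p0
p0 | 00BB[1]1100BB   read 1 → write B, move right, go to p0
p0 | 00BBB[1]100BB   read 1 → write B, move right, go to p0
p0 | 00BBBB[1]00BB   read 1 → write B, move right, go to p0
p0 | 00BBBBB[0]0BB   read 0 → write 0, move left, go to p0
p0 | 00BBBB[B]00BB   read B → write 1, move right, go to p1
p1 | 00BBBB1[0]0BB   read 0 → write 1, move left, go to p3
p3 | 00BBBB[1]10BB   read 1 → write 1, move left, go to p2
p2 | 00BBB[B]110BB   read B → write 0, move right, go to p0
p0 | 00BBB0[1]10BB   read 1 → write B, move right, go to p0
p0 | 00BBB0B[1]0BB   read 1 → write B, move right, go to p0
p0 | 00BBB0BB[0]BB   read 0 → write 0, move left, go to p0
p0 | 00BBB0B[B]0BB   read B → write 1, move right, go to p1
p1 | 00BBB0B1[0]BB   read 0 → write 1, move left, go to p3
p3 | 00BBB0B[1]1BB   read 1 → write 1, move left, go to p2
p2 | 00BBB0[B]11BB   read B → write 0, move right, go to p0
p0 | 00BBB00[1]1BB   read 1 → write B, move right, go to p0
p0 | 00BBB00B[1]BB   read 1 → write B, move right, go to p0
p0 | 00BBB00BB[B]B   read B → write 1, move right, go to p1
p1 | 00BBB00BB1[B]
Cell -2 holds 0 when M halts.

0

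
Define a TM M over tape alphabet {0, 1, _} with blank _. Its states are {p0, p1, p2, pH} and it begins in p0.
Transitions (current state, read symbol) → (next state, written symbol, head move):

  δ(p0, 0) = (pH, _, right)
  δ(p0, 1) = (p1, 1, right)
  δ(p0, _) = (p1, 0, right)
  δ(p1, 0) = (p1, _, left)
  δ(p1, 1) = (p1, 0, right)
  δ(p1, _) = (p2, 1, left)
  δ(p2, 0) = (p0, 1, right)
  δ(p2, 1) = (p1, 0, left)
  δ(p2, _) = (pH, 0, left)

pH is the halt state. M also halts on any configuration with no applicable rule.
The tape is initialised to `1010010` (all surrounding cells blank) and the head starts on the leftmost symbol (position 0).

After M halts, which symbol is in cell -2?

state=p0 head=0 tape=___[1]010010   (p0,1)→(p1,1,right)
state=p1 head=1 tape=___1[0]10010   (p1,0)→(p1,_,left)
state=p1 head=0 tape=___[1]_10010   (p1,1)→(p1,0,right)
state=p1 head=1 tape=___0[_]10010   (p1,_)→(p2,1,left)
state=p2 head=0 tape=___[0]110010   (p2,0)→(p0,1,right)
state=p0 head=1 tape=___1[1]10010   (p0,1)→(p1,1,right)
state=p1 head=2 tape=___11[1]0010   (p1,1)→(p1,0,right)
state=p1 head=3 tape=___110[0]010   (p1,0)→(p1,_,left)
state=p1 head=2 tape=___11[0]_010   (p1,0)→(p1,_,left)
state=p1 head=1 tape=___1[1]__010   (p1,1)→(p1,0,right)
state=p1 head=2 tape=___10[_]_010   (p1,_)→(p2,1,left)
state=p2 head=1 tape=___1[0]1_010   (p2,0)→(p0,1,right)
state=p0 head=2 tape=___11[1]_010   (p0,1)→(p1,1,right)
state=p1 head=3 tape=___111[_]010   (p1,_)→(p2,1,left)
state=p2 head=2 tape=___11[1]1010   (p2,1)→(p1,0,left)
state=p1 head=1 tape=___1[1]01010   (p1,1)→(p1,0,right)
state=p1 head=2 tape=___10[0]1010   (p1,0)→(p1,_,left)
state=p1 head=1 tape=___1[0]_1010   (p1,0)→(p1,_,left)
state=p1 head=0 tape=___[1]__1010   (p1,1)→(p1,0,right)
state=p1 head=1 tape=___0[_]_1010   (p1,_)→(p2,1,left)
state=p2 head=0 tape=___[0]1_1010   (p2,0)→(p0,1,right)
state=p0 head=1 tape=___1[1]_1010   (p0,1)→(p1,1,right)
state=p1 head=2 tape=___11[_]1010   (p1,_)→(p2,1,left)
state=p2 head=1 tape=___1[1]11010   (p2,1)→(p1,0,left)
state=p1 head=0 tape=___[1]011010   (p1,1)→(p1,0,right)
state=p1 head=1 tape=___0[0]11010   (p1,0)→(p1,_,left)
state=p1 head=0 tape=___[0]_11010   (p1,0)→(p1,_,left)
state=p1 head=-1 tape=__[_]__11010   (p1,_)→(p2,1,left)
state=p2 head=-2 tape=_[_]1__11010   (p2,_)→(pH,0,left)
state=pH head=-3 tape=[_]01__11010
Cell -2 holds 0 when M halts.

0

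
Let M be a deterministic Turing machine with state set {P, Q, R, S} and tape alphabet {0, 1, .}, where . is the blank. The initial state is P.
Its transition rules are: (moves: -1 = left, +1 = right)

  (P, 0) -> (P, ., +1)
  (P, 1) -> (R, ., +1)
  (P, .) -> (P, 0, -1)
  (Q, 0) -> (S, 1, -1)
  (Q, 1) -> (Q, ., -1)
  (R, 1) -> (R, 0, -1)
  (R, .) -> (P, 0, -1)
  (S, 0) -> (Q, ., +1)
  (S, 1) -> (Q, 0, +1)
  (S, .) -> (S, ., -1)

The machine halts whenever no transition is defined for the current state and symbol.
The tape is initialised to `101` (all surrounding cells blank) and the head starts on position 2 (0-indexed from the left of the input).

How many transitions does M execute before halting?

11

state=P head=2 tape=10[1]..   (P,1)→(R,.,+1)
state=R head=3 tape=10.[.].   (R,.)→(P,0,-1)
state=P head=2 tape=10[.]0.   (P,.)→(P,0,-1)
state=P head=1 tape=1[0]00.   (P,0)→(P,.,+1)
state=P head=2 tape=1.[0]0.   (P,0)→(P,.,+1)
state=P head=3 tape=1..[0].   (P,0)→(P,.,+1)
state=P head=4 tape=1...[.]   (P,.)→(P,0,-1)
state=P head=3 tape=1..[.]0   (P,.)→(P,0,-1)
state=P head=2 tape=1.[.]00   (P,.)→(P,0,-1)
state=P head=1 tape=1[.]000   (P,.)→(P,0,-1)
state=P head=0 tape=[1]0000   (P,1)→(R,.,+1)
state=R head=1 tape=.[0]000
M halts after 11 transitions.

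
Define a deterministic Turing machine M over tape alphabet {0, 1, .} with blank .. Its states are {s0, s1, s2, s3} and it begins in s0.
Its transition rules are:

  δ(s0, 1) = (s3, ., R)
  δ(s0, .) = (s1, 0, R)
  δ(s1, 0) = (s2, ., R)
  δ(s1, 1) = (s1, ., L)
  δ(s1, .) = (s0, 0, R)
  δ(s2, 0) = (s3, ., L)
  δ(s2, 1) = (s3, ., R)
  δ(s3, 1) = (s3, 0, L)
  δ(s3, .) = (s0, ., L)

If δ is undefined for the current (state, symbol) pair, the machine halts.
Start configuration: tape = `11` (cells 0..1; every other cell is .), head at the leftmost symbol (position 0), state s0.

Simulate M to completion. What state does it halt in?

s0 | .[1]1   read 1 → write ., move R, go to s3
s3 | ..[1]   read 1 → write 0, move L, go to s3
s3 | .[.]0   read . → write ., move L, go to s0
s0 | [.].0   read . → write 0, move R, go to s1
s1 | 0[.]0   read . → write 0, move R, go to s0
s0 | 00[0]
No transition is defined for (s0, 0); M halts in state s0.

s0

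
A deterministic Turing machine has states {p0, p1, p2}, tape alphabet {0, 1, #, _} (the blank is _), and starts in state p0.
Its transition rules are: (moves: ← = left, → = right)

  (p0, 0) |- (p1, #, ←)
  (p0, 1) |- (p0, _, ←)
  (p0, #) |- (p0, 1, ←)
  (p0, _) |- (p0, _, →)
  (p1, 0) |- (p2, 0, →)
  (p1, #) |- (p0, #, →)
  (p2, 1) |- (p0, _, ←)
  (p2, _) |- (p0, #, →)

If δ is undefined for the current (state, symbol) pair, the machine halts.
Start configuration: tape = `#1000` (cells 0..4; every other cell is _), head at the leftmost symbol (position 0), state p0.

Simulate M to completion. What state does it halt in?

p1

state=p0 head=0 tape=_[#]1000   (p0,#)→(p0,1,←)
state=p0 head=-1 tape=[_]11000   (p0,_)→(p0,_,→)
state=p0 head=0 tape=_[1]1000   (p0,1)→(p0,_,←)
state=p0 head=-1 tape=[_]_1000   (p0,_)→(p0,_,→)
state=p0 head=0 tape=_[_]1000   (p0,_)→(p0,_,→)
state=p0 head=1 tape=__[1]000   (p0,1)→(p0,_,←)
state=p0 head=0 tape=_[_]_000   (p0,_)→(p0,_,→)
state=p0 head=1 tape=__[_]000   (p0,_)→(p0,_,→)
state=p0 head=2 tape=___[0]00   (p0,0)→(p1,#,←)
state=p1 head=1 tape=__[_]#00
No transition is defined for (p1, _); M halts in state p1.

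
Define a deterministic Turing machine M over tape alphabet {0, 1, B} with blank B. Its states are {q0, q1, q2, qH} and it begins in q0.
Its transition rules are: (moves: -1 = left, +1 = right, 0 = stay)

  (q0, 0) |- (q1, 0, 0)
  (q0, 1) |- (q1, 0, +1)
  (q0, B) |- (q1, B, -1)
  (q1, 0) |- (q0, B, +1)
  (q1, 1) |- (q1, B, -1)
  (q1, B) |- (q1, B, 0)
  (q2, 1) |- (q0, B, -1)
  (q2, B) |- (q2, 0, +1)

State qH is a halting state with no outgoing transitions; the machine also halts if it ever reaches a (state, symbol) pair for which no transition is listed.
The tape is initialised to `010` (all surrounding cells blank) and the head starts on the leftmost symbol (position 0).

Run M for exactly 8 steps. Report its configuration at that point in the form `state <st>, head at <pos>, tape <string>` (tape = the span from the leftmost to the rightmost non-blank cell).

q0 | [0]10B   read 0 → write 0, move 0, go to q1
q1 | [0]10B   read 0 → write B, move +1, go to q0
q0 | B[1]0B   read 1 → write 0, move +1, go to q1
q1 | B0[0]B   read 0 → write B, move +1, go to q0
q0 | B0B[B]   read B → write B, move -1, go to q1
q1 | B0[B]B   read B → write B, move 0, go to q1
q1 | B0[B]B   read B → write B, move 0, go to q1
q1 | B0[B]B   read B → write B, move 0, go to q1
q1 | B0[B]B
After 8 steps: state q1, head at 2, tape 0.

state q1, head at 2, tape 0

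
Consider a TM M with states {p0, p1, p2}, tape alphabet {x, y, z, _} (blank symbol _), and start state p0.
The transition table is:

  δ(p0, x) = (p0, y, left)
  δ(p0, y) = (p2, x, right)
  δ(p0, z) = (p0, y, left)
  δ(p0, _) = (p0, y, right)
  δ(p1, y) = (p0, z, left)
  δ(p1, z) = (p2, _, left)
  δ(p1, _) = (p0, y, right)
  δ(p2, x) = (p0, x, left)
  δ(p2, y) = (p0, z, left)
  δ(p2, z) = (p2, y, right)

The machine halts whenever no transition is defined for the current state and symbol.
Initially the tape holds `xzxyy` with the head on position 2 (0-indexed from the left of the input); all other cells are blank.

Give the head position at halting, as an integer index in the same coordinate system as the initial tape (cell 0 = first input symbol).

5

p0 | __xz[x]yy_   read x → write y, move left, go to p0
p0 | __x[z]yyy_   read z → write y, move left, go to p0
p0 | __[x]yyyy_   read x → write y, move left, go to p0
p0 | _[_]yyyyy_   read _ → write y, move right, go to p0
p0 | _y[y]yyyy_   read y → write x, move right, go to p2
p2 | _yx[y]yyy_   read y → write z, move left, go to p0
p0 | _y[x]zyyy_   read x → write y, move left, go to p0
p0 | _[y]yzyyy_   read y → write x, move right, go to p2
p2 | _x[y]zyyy_   read y → write z, move left, go to p0
p0 | _[x]zzyyy_   read x → write y, move left, go to p0
p0 | [_]yzzyyy_   read _ → write y, move right, go to p0
p0 | y[y]zzyyy_   read y → write x, move right, go to p2
p2 | yx[z]zyyy_   read z → write y, move right, go to p2
p2 | yxy[z]yyy_   read z → write y, move right, go to p2
p2 | yxyy[y]yy_   read y → write z, move left, go to p0
p0 | yxy[y]zyy_   read y → write x, move right, go to p2
p2 | yxyx[z]yy_   read z → write y, move right, go to p2
p2 | yxyxy[y]y_   read y → write z, move left, go to p0
p0 | yxyx[y]zy_   read y → write x, move right, go to p2
p2 | yxyxx[z]y_   read z → write y, move right, go to p2
p2 | yxyxxy[y]_   read y → write z, move left, go to p0
p0 | yxyxx[y]z_   read y → write x, move right, go to p2
p2 | yxyxxx[z]_   read z → write y, move right, go to p2
p2 | yxyxxxy[_]
At halt the head is at cell 5.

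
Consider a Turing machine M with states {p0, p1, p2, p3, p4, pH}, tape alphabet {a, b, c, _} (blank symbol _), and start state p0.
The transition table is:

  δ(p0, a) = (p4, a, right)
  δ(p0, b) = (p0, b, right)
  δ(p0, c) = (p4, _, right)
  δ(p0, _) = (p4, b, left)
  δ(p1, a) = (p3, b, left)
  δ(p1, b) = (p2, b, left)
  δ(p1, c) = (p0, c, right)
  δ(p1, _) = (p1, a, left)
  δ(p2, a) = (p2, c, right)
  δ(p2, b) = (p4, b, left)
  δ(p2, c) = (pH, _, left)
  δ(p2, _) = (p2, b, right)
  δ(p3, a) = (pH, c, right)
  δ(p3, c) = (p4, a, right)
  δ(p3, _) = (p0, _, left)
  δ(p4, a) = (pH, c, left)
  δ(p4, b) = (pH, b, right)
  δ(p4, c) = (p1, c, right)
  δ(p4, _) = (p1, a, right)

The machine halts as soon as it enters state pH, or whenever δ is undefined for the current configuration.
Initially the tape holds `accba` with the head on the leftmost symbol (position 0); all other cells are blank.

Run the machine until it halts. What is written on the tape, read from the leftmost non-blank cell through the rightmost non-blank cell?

accbcba

p0 | [a]ccba__   read a → write a, move right, go to p4
p4 | a[c]cba__   read c → write c, move right, go to p1
p1 | ac[c]ba__   read c → write c, move right, go to p0
p0 | acc[b]a__   read b → write b, move right, go to p0
p0 | accb[a]__   read a → write a, move right, go to p4
p4 | accba[_]_   read _ → write a, move right, go to p1
p1 | accbaa[_]   read _ → write a, move left, go to p1
p1 | accba[a]a   read a → write b, move left, go to p3
p3 | accb[a]ba   read a → write c, move right, go to pH
pH | accbc[b]a
The non-blank tape span at halt is accbcba.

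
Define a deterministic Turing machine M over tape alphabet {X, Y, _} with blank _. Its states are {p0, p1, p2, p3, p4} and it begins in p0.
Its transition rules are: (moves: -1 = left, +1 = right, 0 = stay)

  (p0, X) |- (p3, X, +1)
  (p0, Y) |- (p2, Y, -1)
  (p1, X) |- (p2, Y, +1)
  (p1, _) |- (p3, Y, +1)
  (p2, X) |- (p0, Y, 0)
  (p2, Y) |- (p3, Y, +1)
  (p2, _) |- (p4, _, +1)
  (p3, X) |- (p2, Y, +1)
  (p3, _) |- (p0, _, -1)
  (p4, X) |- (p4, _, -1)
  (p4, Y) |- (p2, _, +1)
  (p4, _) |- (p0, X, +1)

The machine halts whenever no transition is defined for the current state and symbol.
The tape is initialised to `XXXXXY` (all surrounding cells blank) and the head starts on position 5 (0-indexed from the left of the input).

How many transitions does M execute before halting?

state=p0 head=5 tape=_XXXXX[Y]   (p0,Y)→(p2,Y,-1)
state=p2 head=4 tape=_XXXX[X]Y   (p2,X)→(p0,Y,0)
state=p0 head=4 tape=_XXXX[Y]Y   (p0,Y)→(p2,Y,-1)
state=p2 head=3 tape=_XXX[X]YY   (p2,X)→(p0,Y,0)
state=p0 head=3 tape=_XXX[Y]YY   (p0,Y)→(p2,Y,-1)
state=p2 head=2 tape=_XX[X]YYY   (p2,X)→(p0,Y,0)
state=p0 head=2 tape=_XX[Y]YYY   (p0,Y)→(p2,Y,-1)
state=p2 head=1 tape=_X[X]YYYY   (p2,X)→(p0,Y,0)
state=p0 head=1 tape=_X[Y]YYYY   (p0,Y)→(p2,Y,-1)
state=p2 head=0 tape=_[X]YYYYY   (p2,X)→(p0,Y,0)
state=p0 head=0 tape=_[Y]YYYYY   (p0,Y)→(p2,Y,-1)
state=p2 head=-1 tape=[_]YYYYYY   (p2,_)→(p4,_,+1)
state=p4 head=0 tape=_[Y]YYYYY   (p4,Y)→(p2,_,+1)
state=p2 head=1 tape=__[Y]YYYY   (p2,Y)→(p3,Y,+1)
state=p3 head=2 tape=__Y[Y]YYY
M halts after 14 transitions.

14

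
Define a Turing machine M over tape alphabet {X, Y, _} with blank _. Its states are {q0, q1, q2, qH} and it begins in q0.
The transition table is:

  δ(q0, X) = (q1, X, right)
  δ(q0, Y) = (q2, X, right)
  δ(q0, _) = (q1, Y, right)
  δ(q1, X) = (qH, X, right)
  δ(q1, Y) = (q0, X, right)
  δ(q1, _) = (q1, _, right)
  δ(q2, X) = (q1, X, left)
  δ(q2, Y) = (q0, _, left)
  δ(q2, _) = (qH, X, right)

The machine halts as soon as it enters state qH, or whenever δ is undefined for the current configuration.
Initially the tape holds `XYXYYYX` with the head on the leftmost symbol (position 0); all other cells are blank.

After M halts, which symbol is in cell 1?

X

state=q0 head=0 tape=[X]YXYYYX_   (q0,X)→(q1,X,right)
state=q1 head=1 tape=X[Y]XYYYX_   (q1,Y)→(q0,X,right)
state=q0 head=2 tape=XX[X]YYYX_   (q0,X)→(q1,X,right)
state=q1 head=3 tape=XXX[Y]YYX_   (q1,Y)→(q0,X,right)
state=q0 head=4 tape=XXXX[Y]YX_   (q0,Y)→(q2,X,right)
state=q2 head=5 tape=XXXXX[Y]X_   (q2,Y)→(q0,_,left)
state=q0 head=4 tape=XXXX[X]_X_   (q0,X)→(q1,X,right)
state=q1 head=5 tape=XXXXX[_]X_   (q1,_)→(q1,_,right)
state=q1 head=6 tape=XXXXX_[X]_   (q1,X)→(qH,X,right)
state=qH head=7 tape=XXXXX_X[_]
Cell 1 holds X when M halts.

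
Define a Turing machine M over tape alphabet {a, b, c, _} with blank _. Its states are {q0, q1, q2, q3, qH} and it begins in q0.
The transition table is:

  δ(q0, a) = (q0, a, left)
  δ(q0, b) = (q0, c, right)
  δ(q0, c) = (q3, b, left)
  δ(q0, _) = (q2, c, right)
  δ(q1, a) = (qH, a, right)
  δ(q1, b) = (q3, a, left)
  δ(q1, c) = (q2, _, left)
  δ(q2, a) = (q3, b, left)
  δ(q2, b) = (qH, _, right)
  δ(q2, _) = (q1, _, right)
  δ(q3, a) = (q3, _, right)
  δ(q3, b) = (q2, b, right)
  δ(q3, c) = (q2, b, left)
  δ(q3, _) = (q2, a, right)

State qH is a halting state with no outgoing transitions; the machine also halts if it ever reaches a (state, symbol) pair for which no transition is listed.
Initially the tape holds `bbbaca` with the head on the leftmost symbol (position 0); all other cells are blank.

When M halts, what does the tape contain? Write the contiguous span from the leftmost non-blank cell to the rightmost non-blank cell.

q0 | [b]bbaca   read b → write c, move right, go to q0
q0 | c[b]baca   read b → write c, move right, go to q0
q0 | cc[b]aca   read b → write c, move right, go to q0
q0 | ccc[a]ca   read a → write a, move left, go to q0
q0 | cc[c]aca   read c → write b, move left, go to q3
q3 | c[c]baca   read c → write b, move left, go to q2
q2 | [c]bbaca
The non-blank tape span at halt is cbbaca.

cbbaca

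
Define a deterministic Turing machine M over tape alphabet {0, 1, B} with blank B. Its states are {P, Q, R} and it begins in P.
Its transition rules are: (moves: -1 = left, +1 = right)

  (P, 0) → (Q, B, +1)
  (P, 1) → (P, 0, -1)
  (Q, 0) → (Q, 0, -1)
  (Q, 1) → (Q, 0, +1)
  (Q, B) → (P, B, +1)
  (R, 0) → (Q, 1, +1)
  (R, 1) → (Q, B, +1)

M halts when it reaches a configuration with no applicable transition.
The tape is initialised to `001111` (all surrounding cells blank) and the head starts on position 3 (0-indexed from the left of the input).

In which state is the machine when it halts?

state=P head=3 tape=001[1]11BB   (P,1)→(P,0,-1)
state=P head=2 tape=00[1]011BB   (P,1)→(P,0,-1)
state=P head=1 tape=0[0]0011BB   (P,0)→(Q,B,+1)
state=Q head=2 tape=0B[0]011BB   (Q,0)→(Q,0,-1)
state=Q head=1 tape=0[B]0011BB   (Q,B)→(P,B,+1)
state=P head=2 tape=0B[0]011BB   (P,0)→(Q,B,+1)
state=Q head=3 tape=0BB[0]11BB   (Q,0)→(Q,0,-1)
state=Q head=2 tape=0B[B]011BB   (Q,B)→(P,B,+1)
state=P head=3 tape=0BB[0]11BB   (P,0)→(Q,B,+1)
state=Q head=4 tape=0BBB[1]1BB   (Q,1)→(Q,0,+1)
state=Q head=5 tape=0BBB0[1]BB   (Q,1)→(Q,0,+1)
state=Q head=6 tape=0BBB00[B]B   (Q,B)→(P,B,+1)
state=P head=7 tape=0BBB00B[B]
No transition is defined for (P, B); M halts in state P.

P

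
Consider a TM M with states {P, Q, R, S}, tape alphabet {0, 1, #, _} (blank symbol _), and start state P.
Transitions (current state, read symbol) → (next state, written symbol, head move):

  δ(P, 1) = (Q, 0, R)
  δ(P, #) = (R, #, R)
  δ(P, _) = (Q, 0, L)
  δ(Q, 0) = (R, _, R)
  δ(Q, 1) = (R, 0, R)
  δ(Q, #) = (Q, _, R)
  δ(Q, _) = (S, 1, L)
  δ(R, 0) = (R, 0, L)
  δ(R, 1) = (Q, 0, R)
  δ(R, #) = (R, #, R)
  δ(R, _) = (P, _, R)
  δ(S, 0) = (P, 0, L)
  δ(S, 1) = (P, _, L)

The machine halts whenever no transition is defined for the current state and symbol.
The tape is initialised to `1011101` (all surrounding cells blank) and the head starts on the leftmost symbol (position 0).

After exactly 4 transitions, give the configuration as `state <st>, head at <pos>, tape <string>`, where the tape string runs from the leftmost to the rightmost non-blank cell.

state=P head=0 tape=[1]011101   (P,1)→(Q,0,R)
state=Q head=1 tape=0[0]11101   (Q,0)→(R,_,R)
state=R head=2 tape=0_[1]1101   (R,1)→(Q,0,R)
state=Q head=3 tape=0_0[1]101   (Q,1)→(R,0,R)
state=R head=4 tape=0_00[1]01
After 4 steps: state R, head at 4, tape 0_00101.

state R, head at 4, tape 0_00101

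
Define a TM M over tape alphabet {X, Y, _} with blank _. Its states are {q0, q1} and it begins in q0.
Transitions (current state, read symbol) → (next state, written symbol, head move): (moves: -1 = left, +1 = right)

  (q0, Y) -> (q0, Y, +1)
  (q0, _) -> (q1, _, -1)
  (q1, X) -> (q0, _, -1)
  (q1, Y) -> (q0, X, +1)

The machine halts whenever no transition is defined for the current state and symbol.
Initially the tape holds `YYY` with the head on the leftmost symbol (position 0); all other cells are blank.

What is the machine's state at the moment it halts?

q0 | __[Y]YY_   read Y → write Y, move +1, go to q0
q0 | __Y[Y]Y_   read Y → write Y, move +1, go to q0
q0 | __YY[Y]_   read Y → write Y, move +1, go to q0
q0 | __YYY[_]   read _ → write _, move -1, go to q1
q1 | __YY[Y]_   read Y → write X, move +1, go to q0
q0 | __YYX[_]   read _ → write _, move -1, go to q1
q1 | __YY[X]_   read X → write _, move -1, go to q0
q0 | __Y[Y]__   read Y → write Y, move +1, go to q0
q0 | __YY[_]_   read _ → write _, move -1, go to q1
q1 | __Y[Y]__   read Y → write X, move +1, go to q0
q0 | __YX[_]_   read _ → write _, move -1, go to q1
q1 | __Y[X]__   read X → write _, move -1, go to q0
q0 | __[Y]___   read Y → write Y, move +1, go to q0
q0 | __Y[_]__   read _ → write _, move -1, go to q1
q1 | __[Y]___   read Y → write X, move +1, go to q0
q0 | __X[_]__   read _ → write _, move -1, go to q1
q1 | __[X]___   read X → write _, move -1, go to q0
q0 | _[_]____   read _ → write _, move -1, go to q1
q1 | [_]_____
No transition is defined for (q1, _); M halts in state q1.

q1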